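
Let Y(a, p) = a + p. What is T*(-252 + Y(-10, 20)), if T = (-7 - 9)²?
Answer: -61952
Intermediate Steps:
T = 256 (T = (-16)² = 256)
T*(-252 + Y(-10, 20)) = 256*(-252 + (-10 + 20)) = 256*(-252 + 10) = 256*(-242) = -61952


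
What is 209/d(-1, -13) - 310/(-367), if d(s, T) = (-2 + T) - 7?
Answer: -6353/734 ≈ -8.6553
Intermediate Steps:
d(s, T) = -9 + T
209/d(-1, -13) - 310/(-367) = 209/(-9 - 13) - 310/(-367) = 209/(-22) - 310*(-1/367) = 209*(-1/22) + 310/367 = -19/2 + 310/367 = -6353/734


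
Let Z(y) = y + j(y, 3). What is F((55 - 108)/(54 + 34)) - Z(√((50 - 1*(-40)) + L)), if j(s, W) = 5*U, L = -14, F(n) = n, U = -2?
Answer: 827/88 - 2*√19 ≈ 0.67993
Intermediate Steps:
j(s, W) = -10 (j(s, W) = 5*(-2) = -10)
Z(y) = -10 + y (Z(y) = y - 10 = -10 + y)
F((55 - 108)/(54 + 34)) - Z(√((50 - 1*(-40)) + L)) = (55 - 108)/(54 + 34) - (-10 + √((50 - 1*(-40)) - 14)) = -53/88 - (-10 + √((50 + 40) - 14)) = -53*1/88 - (-10 + √(90 - 14)) = -53/88 - (-10 + √76) = -53/88 - (-10 + 2*√19) = -53/88 + (10 - 2*√19) = 827/88 - 2*√19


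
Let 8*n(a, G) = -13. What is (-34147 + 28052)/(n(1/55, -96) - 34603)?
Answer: 48760/276837 ≈ 0.17613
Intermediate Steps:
n(a, G) = -13/8 (n(a, G) = (⅛)*(-13) = -13/8)
(-34147 + 28052)/(n(1/55, -96) - 34603) = (-34147 + 28052)/(-13/8 - 34603) = -6095/(-276837/8) = -6095*(-8/276837) = 48760/276837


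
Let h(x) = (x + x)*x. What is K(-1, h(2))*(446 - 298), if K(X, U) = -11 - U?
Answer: -2812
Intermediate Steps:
h(x) = 2*x**2 (h(x) = (2*x)*x = 2*x**2)
K(-1, h(2))*(446 - 298) = (-11 - 2*2**2)*(446 - 298) = (-11 - 2*4)*148 = (-11 - 1*8)*148 = (-11 - 8)*148 = -19*148 = -2812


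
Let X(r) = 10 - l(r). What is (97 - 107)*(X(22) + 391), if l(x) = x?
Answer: -3790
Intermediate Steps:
X(r) = 10 - r
(97 - 107)*(X(22) + 391) = (97 - 107)*((10 - 1*22) + 391) = -10*((10 - 22) + 391) = -10*(-12 + 391) = -10*379 = -3790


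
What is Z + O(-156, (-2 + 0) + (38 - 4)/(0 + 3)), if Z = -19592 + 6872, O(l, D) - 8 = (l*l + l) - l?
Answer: 11624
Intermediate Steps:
O(l, D) = 8 + l² (O(l, D) = 8 + ((l*l + l) - l) = 8 + ((l² + l) - l) = 8 + ((l + l²) - l) = 8 + l²)
Z = -12720
Z + O(-156, (-2 + 0) + (38 - 4)/(0 + 3)) = -12720 + (8 + (-156)²) = -12720 + (8 + 24336) = -12720 + 24344 = 11624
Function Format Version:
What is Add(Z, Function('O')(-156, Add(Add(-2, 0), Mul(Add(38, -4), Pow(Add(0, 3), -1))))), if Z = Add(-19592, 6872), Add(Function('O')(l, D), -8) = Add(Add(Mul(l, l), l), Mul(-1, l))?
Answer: 11624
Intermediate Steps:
Function('O')(l, D) = Add(8, Pow(l, 2)) (Function('O')(l, D) = Add(8, Add(Add(Mul(l, l), l), Mul(-1, l))) = Add(8, Add(Add(Pow(l, 2), l), Mul(-1, l))) = Add(8, Add(Add(l, Pow(l, 2)), Mul(-1, l))) = Add(8, Pow(l, 2)))
Z = -12720
Add(Z, Function('O')(-156, Add(Add(-2, 0), Mul(Add(38, -4), Pow(Add(0, 3), -1))))) = Add(-12720, Add(8, Pow(-156, 2))) = Add(-12720, Add(8, 24336)) = Add(-12720, 24344) = 11624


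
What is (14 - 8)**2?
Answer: 36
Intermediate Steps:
(14 - 8)**2 = 6**2 = 36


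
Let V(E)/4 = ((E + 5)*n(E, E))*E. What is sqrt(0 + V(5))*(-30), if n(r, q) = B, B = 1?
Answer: -300*sqrt(2) ≈ -424.26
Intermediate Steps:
n(r, q) = 1
V(E) = 4*E*(5 + E) (V(E) = 4*(((E + 5)*1)*E) = 4*(((5 + E)*1)*E) = 4*((5 + E)*E) = 4*(E*(5 + E)) = 4*E*(5 + E))
sqrt(0 + V(5))*(-30) = sqrt(0 + 4*5*(5 + 5))*(-30) = sqrt(0 + 4*5*10)*(-30) = sqrt(0 + 200)*(-30) = sqrt(200)*(-30) = (10*sqrt(2))*(-30) = -300*sqrt(2)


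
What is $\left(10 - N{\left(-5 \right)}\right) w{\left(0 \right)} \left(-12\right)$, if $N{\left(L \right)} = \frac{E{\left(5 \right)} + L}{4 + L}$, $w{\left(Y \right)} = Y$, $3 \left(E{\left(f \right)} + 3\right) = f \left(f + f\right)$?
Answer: $0$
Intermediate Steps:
$E{\left(f \right)} = -3 + \frac{2 f^{2}}{3}$ ($E{\left(f \right)} = -3 + \frac{f \left(f + f\right)}{3} = -3 + \frac{f 2 f}{3} = -3 + \frac{2 f^{2}}{3}$)
$N{\left(L \right)} = \frac{\frac{41}{3} + L}{4 + L}$ ($N{\left(L \right)} = \frac{\left(-3 + \frac{2 \cdot 5^{2}}{3}\right) + L}{4 + L} = \frac{\left(-3 + \frac{2}{3} \cdot 25\right) + L}{4 + L} = \frac{\left(-3 + \frac{50}{3}\right) + L}{4 + L} = \frac{\frac{41}{3} + L}{4 + L}$)
$\left(10 - N{\left(-5 \right)}\right) w{\left(0 \right)} \left(-12\right) = \left(10 - \frac{\frac{41}{3} - 5}{4 - 5}\right) 0 \left(-12\right) = \left(10 - \frac{1}{-1} \cdot \frac{26}{3}\right) 0 \left(-12\right) = \left(10 - \left(-1\right) \frac{26}{3}\right) 0 \left(-12\right) = \left(10 - - \frac{26}{3}\right) 0 \left(-12\right) = \left(10 + \frac{26}{3}\right) 0 \left(-12\right) = \frac{56}{3} \cdot 0 \left(-12\right) = 0 \left(-12\right) = 0$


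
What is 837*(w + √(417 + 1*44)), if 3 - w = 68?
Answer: -54405 + 837*√461 ≈ -36434.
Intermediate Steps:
w = -65 (w = 3 - 1*68 = 3 - 68 = -65)
837*(w + √(417 + 1*44)) = 837*(-65 + √(417 + 1*44)) = 837*(-65 + √(417 + 44)) = 837*(-65 + √461) = -54405 + 837*√461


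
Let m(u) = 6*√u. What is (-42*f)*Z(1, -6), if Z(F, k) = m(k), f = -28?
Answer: 7056*I*√6 ≈ 17284.0*I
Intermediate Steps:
Z(F, k) = 6*√k
(-42*f)*Z(1, -6) = (-42*(-28))*(6*√(-6)) = 1176*(6*(I*√6)) = 1176*(6*I*√6) = 7056*I*√6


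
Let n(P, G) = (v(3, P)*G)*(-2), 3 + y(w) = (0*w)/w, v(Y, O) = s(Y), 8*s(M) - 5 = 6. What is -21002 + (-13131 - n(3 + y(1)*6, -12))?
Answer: -34166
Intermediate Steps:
s(M) = 11/8 (s(M) = 5/8 + (1/8)*6 = 5/8 + 3/4 = 11/8)
v(Y, O) = 11/8
y(w) = -3 (y(w) = -3 + (0*w)/w = -3 + 0/w = -3 + 0 = -3)
n(P, G) = -11*G/4 (n(P, G) = (11*G/8)*(-2) = -11*G/4)
-21002 + (-13131 - n(3 + y(1)*6, -12)) = -21002 + (-13131 - (-11)*(-12)/4) = -21002 + (-13131 - 1*33) = -21002 + (-13131 - 33) = -21002 - 13164 = -34166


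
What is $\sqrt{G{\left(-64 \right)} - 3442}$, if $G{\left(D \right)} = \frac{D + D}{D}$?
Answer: $4 i \sqrt{215} \approx 58.651 i$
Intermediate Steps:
$G{\left(D \right)} = 2$ ($G{\left(D \right)} = \frac{2 D}{D} = 2$)
$\sqrt{G{\left(-64 \right)} - 3442} = \sqrt{2 - 3442} = \sqrt{-3440} = 4 i \sqrt{215}$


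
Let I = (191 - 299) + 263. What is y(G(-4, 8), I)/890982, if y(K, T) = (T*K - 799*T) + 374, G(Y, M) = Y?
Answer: -124091/890982 ≈ -0.13927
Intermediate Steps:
I = 155 (I = -108 + 263 = 155)
y(K, T) = 374 - 799*T + K*T (y(K, T) = (K*T - 799*T) + 374 = (-799*T + K*T) + 374 = 374 - 799*T + K*T)
y(G(-4, 8), I)/890982 = (374 - 799*155 - 4*155)/890982 = (374 - 123845 - 620)*(1/890982) = -124091*1/890982 = -124091/890982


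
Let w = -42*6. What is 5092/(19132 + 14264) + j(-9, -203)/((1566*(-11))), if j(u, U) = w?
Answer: 40459/242121 ≈ 0.16710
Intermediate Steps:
w = -252
j(u, U) = -252
5092/(19132 + 14264) + j(-9, -203)/((1566*(-11))) = 5092/(19132 + 14264) - 252/(1566*(-11)) = 5092/33396 - 252/(-17226) = 5092*(1/33396) - 252*(-1/17226) = 1273/8349 + 14/957 = 40459/242121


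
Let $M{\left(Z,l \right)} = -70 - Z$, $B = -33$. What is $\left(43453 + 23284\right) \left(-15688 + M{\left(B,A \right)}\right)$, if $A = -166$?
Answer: $-1049439325$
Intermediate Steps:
$\left(43453 + 23284\right) \left(-15688 + M{\left(B,A \right)}\right) = \left(43453 + 23284\right) \left(-15688 - 37\right) = 66737 \left(-15688 + \left(-70 + 33\right)\right) = 66737 \left(-15688 - 37\right) = 66737 \left(-15725\right) = -1049439325$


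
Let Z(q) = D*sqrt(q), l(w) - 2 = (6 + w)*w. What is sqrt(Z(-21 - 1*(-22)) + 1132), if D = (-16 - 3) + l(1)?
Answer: sqrt(1122) ≈ 33.496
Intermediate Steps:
l(w) = 2 + w*(6 + w) (l(w) = 2 + (6 + w)*w = 2 + w*(6 + w))
D = -10 (D = (-16 - 3) + (2 + 1**2 + 6*1) = -19 + (2 + 1 + 6) = -19 + 9 = -10)
Z(q) = -10*sqrt(q)
sqrt(Z(-21 - 1*(-22)) + 1132) = sqrt(-10*sqrt(-21 - 1*(-22)) + 1132) = sqrt(-10*sqrt(-21 + 22) + 1132) = sqrt(-10*sqrt(1) + 1132) = sqrt(-10*1 + 1132) = sqrt(-10 + 1132) = sqrt(1122)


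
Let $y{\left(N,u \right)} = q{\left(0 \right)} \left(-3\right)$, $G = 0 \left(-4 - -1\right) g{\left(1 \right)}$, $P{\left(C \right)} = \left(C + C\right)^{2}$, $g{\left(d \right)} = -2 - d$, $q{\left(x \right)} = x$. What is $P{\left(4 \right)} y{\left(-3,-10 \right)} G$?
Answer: $0$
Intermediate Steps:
$P{\left(C \right)} = 4 C^{2}$ ($P{\left(C \right)} = \left(2 C\right)^{2} = 4 C^{2}$)
$G = 0$ ($G = 0 \left(-4 - -1\right) \left(-2 - 1\right) = 0 \left(-4 + 1\right) \left(-2 - 1\right) = 0 \left(-3\right) \left(-3\right) = 0 \left(-3\right) = 0$)
$y{\left(N,u \right)} = 0$ ($y{\left(N,u \right)} = 0 \left(-3\right) = 0$)
$P{\left(4 \right)} y{\left(-3,-10 \right)} G = 4 \cdot 4^{2} \cdot 0 \cdot 0 = 4 \cdot 16 \cdot 0 \cdot 0 = 64 \cdot 0 \cdot 0 = 0 \cdot 0 = 0$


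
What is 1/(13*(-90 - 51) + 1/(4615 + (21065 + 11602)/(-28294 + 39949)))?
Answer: -17940164/32884316727 ≈ -0.00054555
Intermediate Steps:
1/(13*(-90 - 51) + 1/(4615 + (21065 + 11602)/(-28294 + 39949))) = 1/(13*(-141) + 1/(4615 + 32667/11655)) = 1/(-1833 + 1/(4615 + 32667*(1/11655))) = 1/(-1833 + 1/(4615 + 10889/3885)) = 1/(-1833 + 1/(17940164/3885)) = 1/(-1833 + 3885/17940164) = 1/(-32884316727/17940164) = -17940164/32884316727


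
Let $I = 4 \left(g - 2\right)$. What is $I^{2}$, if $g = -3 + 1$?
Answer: $256$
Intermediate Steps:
$g = -2$
$I = -16$ ($I = 4 \left(-2 - 2\right) = 4 \left(-4\right) = -16$)
$I^{2} = \left(-16\right)^{2} = 256$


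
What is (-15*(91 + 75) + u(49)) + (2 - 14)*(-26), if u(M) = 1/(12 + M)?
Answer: -132857/61 ≈ -2178.0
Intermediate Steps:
(-15*(91 + 75) + u(49)) + (2 - 14)*(-26) = (-15*(91 + 75) + 1/(12 + 49)) + (2 - 14)*(-26) = (-15*166 + 1/61) - 12*(-26) = (-2490 + 1/61) + 312 = -151889/61 + 312 = -132857/61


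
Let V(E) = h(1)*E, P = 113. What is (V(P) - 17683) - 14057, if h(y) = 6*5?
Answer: -28350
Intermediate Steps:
h(y) = 30
V(E) = 30*E
(V(P) - 17683) - 14057 = (30*113 - 17683) - 14057 = (3390 - 17683) - 14057 = -14293 - 14057 = -28350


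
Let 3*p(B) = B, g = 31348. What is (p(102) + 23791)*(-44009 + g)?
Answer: -301648325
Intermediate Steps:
p(B) = B/3
(p(102) + 23791)*(-44009 + g) = ((⅓)*102 + 23791)*(-44009 + 31348) = (34 + 23791)*(-12661) = 23825*(-12661) = -301648325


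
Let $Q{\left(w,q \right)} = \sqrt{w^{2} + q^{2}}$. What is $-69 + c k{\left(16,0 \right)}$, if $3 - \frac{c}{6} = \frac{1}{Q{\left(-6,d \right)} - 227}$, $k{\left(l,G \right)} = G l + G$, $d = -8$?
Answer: $-69$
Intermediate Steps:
$Q{\left(w,q \right)} = \sqrt{q^{2} + w^{2}}$
$k{\left(l,G \right)} = G + G l$
$c = \frac{3912}{217}$ ($c = 18 - \frac{6}{\sqrt{\left(-8\right)^{2} + \left(-6\right)^{2}} - 227} = 18 - \frac{6}{\sqrt{64 + 36} - 227} = 18 - \frac{6}{\sqrt{100} - 227} = 18 - \frac{6}{10 - 227} = 18 - \frac{6}{-217} = 18 - - \frac{6}{217} = 18 + \frac{6}{217} = \frac{3912}{217} \approx 18.028$)
$-69 + c k{\left(16,0 \right)} = -69 + \frac{3912 \cdot 0 \left(1 + 16\right)}{217} = -69 + \frac{3912 \cdot 0 \cdot 17}{217} = -69 + \frac{3912}{217} \cdot 0 = -69 + 0 = -69$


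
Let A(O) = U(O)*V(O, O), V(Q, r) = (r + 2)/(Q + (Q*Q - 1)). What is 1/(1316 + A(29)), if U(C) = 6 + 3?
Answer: 869/1143883 ≈ 0.00075969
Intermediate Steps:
U(C) = 9
V(Q, r) = (2 + r)/(-1 + Q + Q²) (V(Q, r) = (2 + r)/(Q + (Q² - 1)) = (2 + r)/(Q + (-1 + Q²)) = (2 + r)/(-1 + Q + Q²))
A(O) = 9*(2 + O)/(-1 + O + O²) (A(O) = 9*((2 + O)/(-1 + O + O²)) = 9*(2 + O)/(-1 + O + O²))
1/(1316 + A(29)) = 1/(1316 + 9*(2 + 29)/(-1 + 29 + 29²)) = 1/(1316 + 9*31/(-1 + 29 + 841)) = 1/(1316 + 9*31/869) = 1/(1316 + 9*(1/869)*31) = 1/(1316 + 279/869) = 1/(1143883/869) = 869/1143883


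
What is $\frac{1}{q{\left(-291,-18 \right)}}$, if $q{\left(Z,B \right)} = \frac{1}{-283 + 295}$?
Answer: $12$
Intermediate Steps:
$q{\left(Z,B \right)} = \frac{1}{12}$
$\frac{1}{q{\left(-291,-18 \right)}} = \frac{1}{\frac{1}{12}} = 12$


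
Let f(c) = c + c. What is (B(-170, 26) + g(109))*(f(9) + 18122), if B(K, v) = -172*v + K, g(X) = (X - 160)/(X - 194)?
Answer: -84194996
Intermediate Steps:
f(c) = 2*c
g(X) = (-160 + X)/(-194 + X)
B(K, v) = K - 172*v
(B(-170, 26) + g(109))*(f(9) + 18122) = ((-170 - 172*26) + (-160 + 109)/(-194 + 109))*(2*9 + 18122) = ((-170 - 4472) - 51/(-85))*(18 + 18122) = (-4642 - 1/85*(-51))*18140 = (-4642 + ⅗)*18140 = -23207/5*18140 = -84194996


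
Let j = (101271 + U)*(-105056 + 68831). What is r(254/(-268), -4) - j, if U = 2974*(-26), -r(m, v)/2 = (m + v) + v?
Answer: 58121166224/67 ≈ 8.6748e+8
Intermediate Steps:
r(m, v) = -4*v - 2*m (r(m, v) = -2*((m + v) + v) = -2*(m + 2*v) = -4*v - 2*m)
U = -77324
j = -867480075 (j = (101271 - 77324)*(-105056 + 68831) = 23947*(-36225) = -867480075)
r(254/(-268), -4) - j = (-4*(-4) - 508/(-268)) - 1*(-867480075) = (16 - 508*(-1)/268) + 867480075 = (16 - 2*(-127/134)) + 867480075 = (16 + 127/67) + 867480075 = 1199/67 + 867480075 = 58121166224/67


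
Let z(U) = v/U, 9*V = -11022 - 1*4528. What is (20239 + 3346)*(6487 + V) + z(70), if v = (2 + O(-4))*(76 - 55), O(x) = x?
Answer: 5051081498/45 ≈ 1.1225e+8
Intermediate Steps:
v = -42 (v = (2 - 4)*(76 - 55) = -2*21 = -42)
V = -15550/9 (V = (-11022 - 1*4528)/9 = (-11022 - 4528)/9 = (⅑)*(-15550) = -15550/9 ≈ -1727.8)
z(U) = -42/U
(20239 + 3346)*(6487 + V) + z(70) = (20239 + 3346)*(6487 - 15550/9) - 42/70 = 23585*(42833/9) - 42*1/70 = 1010216305/9 - ⅗ = 5051081498/45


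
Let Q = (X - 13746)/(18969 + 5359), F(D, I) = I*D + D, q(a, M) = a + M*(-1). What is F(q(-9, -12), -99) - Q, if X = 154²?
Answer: -3581201/12164 ≈ -294.41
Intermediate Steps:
X = 23716
q(a, M) = a - M
F(D, I) = D + D*I (F(D, I) = D*I + D = D + D*I)
Q = 4985/12164 (Q = (23716 - 13746)/(18969 + 5359) = 9970/24328 = 9970*(1/24328) = 4985/12164 ≈ 0.40982)
F(q(-9, -12), -99) - Q = (-9 - 1*(-12))*(1 - 99) - 1*4985/12164 = (-9 + 12)*(-98) - 4985/12164 = 3*(-98) - 4985/12164 = -294 - 4985/12164 = -3581201/12164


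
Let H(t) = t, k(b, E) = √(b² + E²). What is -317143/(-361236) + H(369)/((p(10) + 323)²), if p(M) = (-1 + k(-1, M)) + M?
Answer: 3860722878103747/4380736111299444 - 245016*√101/12127075129 ≈ 0.88109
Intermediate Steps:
k(b, E) = √(E² + b²)
p(M) = -1 + M + √(1 + M²) (p(M) = (-1 + √(M² + (-1)²)) + M = (-1 + √(M² + 1)) + M = (-1 + √(1 + M²)) + M = -1 + M + √(1 + M²))
-317143/(-361236) + H(369)/((p(10) + 323)²) = -317143/(-361236) + 369/(((-1 + 10 + √(1 + 10²)) + 323)²) = -317143*(-1/361236) + 369/(((-1 + 10 + √(1 + 100)) + 323)²) = 317143/361236 + 369/(((-1 + 10 + √101) + 323)²) = 317143/361236 + 369/(((9 + √101) + 323)²) = 317143/361236 + 369/((332 + √101)²) = 317143/361236 + 369/(332 + √101)²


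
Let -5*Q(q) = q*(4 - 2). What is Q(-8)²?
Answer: 256/25 ≈ 10.240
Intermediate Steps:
Q(q) = -2*q/5 (Q(q) = -q*(4 - 2)/5 = -q*2/5 = -2*q/5)
Q(-8)² = (-⅖*(-8))² = (16/5)² = 256/25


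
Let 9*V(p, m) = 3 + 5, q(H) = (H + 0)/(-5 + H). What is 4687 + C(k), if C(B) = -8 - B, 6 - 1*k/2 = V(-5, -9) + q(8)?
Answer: 42067/9 ≈ 4674.1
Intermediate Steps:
q(H) = H/(-5 + H)
V(p, m) = 8/9 (V(p, m) = (3 + 5)/9 = (⅑)*8 = 8/9)
k = 44/9 (k = 12 - 2*(8/9 + 8/(-5 + 8)) = 12 - 2*(8/9 + 8/3) = 12 - 2*32/9 = 12 - 64/9 = 44/9 ≈ 4.8889)
4687 + C(k) = 4687 + (-8 - 1*44/9) = 4687 + (-8 - 44/9) = 4687 - 116/9 = 42067/9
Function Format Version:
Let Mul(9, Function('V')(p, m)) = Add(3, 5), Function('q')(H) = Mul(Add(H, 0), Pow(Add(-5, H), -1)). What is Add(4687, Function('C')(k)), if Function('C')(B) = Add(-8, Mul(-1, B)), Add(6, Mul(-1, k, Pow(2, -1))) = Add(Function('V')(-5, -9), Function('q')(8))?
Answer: Rational(42067, 9) ≈ 4674.1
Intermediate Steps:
Function('q')(H) = Mul(H, Pow(Add(-5, H), -1))
Function('V')(p, m) = Rational(8, 9) (Function('V')(p, m) = Mul(Rational(1, 9), Add(3, 5)) = Mul(Rational(1, 9), 8) = Rational(8, 9))
k = Rational(44, 9) (k = Add(12, Mul(-2, Add(Rational(8, 9), Mul(8, Pow(Add(-5, 8), -1))))) = Add(12, Mul(-2, Add(Rational(8, 9), Mul(8, Pow(3, -1))))) = Add(12, Mul(-2, Add(Rational(8, 9), Mul(8, Rational(1, 3))))) = Add(12, Mul(-2, Add(Rational(8, 9), Rational(8, 3)))) = Add(12, Mul(-2, Rational(32, 9))) = Add(12, Rational(-64, 9)) = Rational(44, 9) ≈ 4.8889)
Add(4687, Function('C')(k)) = Add(4687, Add(-8, Mul(-1, Rational(44, 9)))) = Add(4687, Add(-8, Rational(-44, 9))) = Add(4687, Rational(-116, 9)) = Rational(42067, 9)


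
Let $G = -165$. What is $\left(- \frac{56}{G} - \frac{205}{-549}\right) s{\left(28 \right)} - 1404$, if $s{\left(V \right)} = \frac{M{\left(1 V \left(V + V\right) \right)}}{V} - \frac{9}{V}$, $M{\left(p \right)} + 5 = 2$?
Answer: $- \frac{98940343}{70455} \approx -1404.3$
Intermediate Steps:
$M{\left(p \right)} = -3$ ($M{\left(p \right)} = -5 + 2 = -3$)
$s{\left(V \right)} = - \frac{12}{V}$ ($s{\left(V \right)} = - \frac{3}{V} - \frac{9}{V} = - \frac{12}{V}$)
$\left(- \frac{56}{G} - \frac{205}{-549}\right) s{\left(28 \right)} - 1404 = \left(- \frac{56}{-165} - \frac{205}{-549}\right) \left(- \frac{12}{28}\right) - 1404 = \left(\left(-56\right) \left(- \frac{1}{165}\right) - - \frac{205}{549}\right) \left(\left(-12\right) \frac{1}{28}\right) - 1404 = \left(\frac{56}{165} + \frac{205}{549}\right) \left(- \frac{3}{7}\right) - 1404 = \frac{21523}{30195} \left(- \frac{3}{7}\right) - 1404 = - \frac{21523}{70455} - 1404 = - \frac{98940343}{70455}$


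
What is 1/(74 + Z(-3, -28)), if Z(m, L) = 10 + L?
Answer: 1/56 ≈ 0.017857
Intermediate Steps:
1/(74 + Z(-3, -28)) = 1/(74 + (10 - 28)) = 1/(74 - 18) = 1/56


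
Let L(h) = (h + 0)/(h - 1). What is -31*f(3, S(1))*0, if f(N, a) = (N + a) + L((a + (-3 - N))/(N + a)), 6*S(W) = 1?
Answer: 0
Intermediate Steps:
S(W) = ⅙ (S(W) = (⅙)*1 = ⅙)
L(h) = h/(-1 + h)
f(N, a) = N + a + (-3 + a - N)/((-1 + (-3 + a - N)/(N + a))*(N + a)) (f(N, a) = (N + a) + ((a + (-3 - N))/(N + a))/(-1 + (a + (-3 - N))/(N + a)) = (N + a) + ((-3 + a - N)/(N + a))/(-1 + (-3 + a - N)/(N + a)) = (N + a) + (-3 + a - N)/((-1 + (-3 + a - N)/(N + a))*(N + a)) = N + a + (-3 + a - N)/((-1 + (-3 + a - N)/(N + a))*(N + a)))
-31*f(3, S(1))*0 = -31*(3 + 3 - 1*⅙ + (3 + 2*3)*(3 + ⅙))/(3 + 2*3)*0 = -31*(3 + 3 - ⅙ + (3 + 6)*(19/6))/(3 + 6)*0 = -31*(3 + 3 - ⅙ + 9*(19/6))/9*0 = -31*(3 + 3 - ⅙ + 57/2)/9*0 = -31*103/(9*3)*0 = -31*103/27*0 = -3193/27*0 = 0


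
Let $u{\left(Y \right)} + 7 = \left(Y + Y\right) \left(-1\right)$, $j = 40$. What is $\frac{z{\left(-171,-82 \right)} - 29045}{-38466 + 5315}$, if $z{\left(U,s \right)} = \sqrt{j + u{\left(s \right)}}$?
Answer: $\frac{29045}{33151} - \frac{\sqrt{197}}{33151} \approx 0.87572$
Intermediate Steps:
$u{\left(Y \right)} = -7 - 2 Y$ ($u{\left(Y \right)} = -7 + \left(Y + Y\right) \left(-1\right) = -7 + 2 Y \left(-1\right) = -7 - 2 Y$)
$z{\left(U,s \right)} = \sqrt{33 - 2 s}$ ($z{\left(U,s \right)} = \sqrt{40 - \left(7 + 2 s\right)} = \sqrt{33 - 2 s}$)
$\frac{z{\left(-171,-82 \right)} - 29045}{-38466 + 5315} = \frac{\sqrt{33 - -164} - 29045}{-38466 + 5315} = \frac{\sqrt{33 + 164} - 29045}{-33151} = \left(\sqrt{197} - 29045\right) \left(- \frac{1}{33151}\right) = \left(-29045 + \sqrt{197}\right) \left(- \frac{1}{33151}\right) = \frac{29045}{33151} - \frac{\sqrt{197}}{33151}$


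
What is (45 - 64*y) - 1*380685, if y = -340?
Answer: -358880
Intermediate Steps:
(45 - 64*y) - 1*380685 = (45 - 64*(-340)) - 1*380685 = (45 + 21760) - 380685 = 21805 - 380685 = -358880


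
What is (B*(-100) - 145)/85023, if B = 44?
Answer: -505/9447 ≈ -0.053456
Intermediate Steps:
(B*(-100) - 145)/85023 = (44*(-100) - 145)/85023 = (-4400 - 145)*(1/85023) = -4545*1/85023 = -505/9447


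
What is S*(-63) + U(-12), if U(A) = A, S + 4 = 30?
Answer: -1650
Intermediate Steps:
S = 26 (S = -4 + 30 = 26)
S*(-63) + U(-12) = 26*(-63) - 12 = -1638 - 12 = -1650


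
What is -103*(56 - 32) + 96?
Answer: -2376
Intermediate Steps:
-103*(56 - 32) + 96 = -103*24 + 96 = -2472 + 96 = -2376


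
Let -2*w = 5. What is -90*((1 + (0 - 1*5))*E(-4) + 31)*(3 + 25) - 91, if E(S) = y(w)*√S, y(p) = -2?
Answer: -78211 - 40320*I ≈ -78211.0 - 40320.0*I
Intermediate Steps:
w = -5/2 (w = -½*5 = -5/2 ≈ -2.5000)
E(S) = -2*√S
-90*((1 + (0 - 1*5))*E(-4) + 31)*(3 + 25) - 91 = -90*((1 + (0 - 1*5))*(-4*I) + 31)*(3 + 25) - 91 = -90*((1 + (0 - 5))*(-4*I) + 31)*28 - 91 = -90*((1 - 5)*(-4*I) + 31)*28 - 91 = -90*(-(-16)*I + 31)*28 - 91 = -90*(16*I + 31)*28 - 91 = -90*(31 + 16*I)*28 - 91 = -90*(868 + 448*I) - 91 = (-78120 - 40320*I) - 91 = -78211 - 40320*I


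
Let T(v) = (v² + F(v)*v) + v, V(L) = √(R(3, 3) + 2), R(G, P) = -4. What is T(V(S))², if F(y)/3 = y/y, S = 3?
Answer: -28 - 16*I*√2 ≈ -28.0 - 22.627*I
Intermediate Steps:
F(y) = 3 (F(y) = 3*(y/y) = 3*1 = 3)
V(L) = I*√2 (V(L) = √(-4 + 2) = √(-2) = I*√2)
T(v) = v² + 4*v (T(v) = (v² + 3*v) + v = v² + 4*v)
T(V(S))² = ((I*√2)*(4 + I*√2))² = (I*√2*(4 + I*√2))² = -2*(4 + I*√2)²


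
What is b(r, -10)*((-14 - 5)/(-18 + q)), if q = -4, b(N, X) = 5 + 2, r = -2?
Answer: 133/22 ≈ 6.0455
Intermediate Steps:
b(N, X) = 7
b(r, -10)*((-14 - 5)/(-18 + q)) = 7*((-14 - 5)/(-18 - 4)) = 7*(-19/(-22)) = 7*(-19*(-1/22)) = 7*(19/22) = 133/22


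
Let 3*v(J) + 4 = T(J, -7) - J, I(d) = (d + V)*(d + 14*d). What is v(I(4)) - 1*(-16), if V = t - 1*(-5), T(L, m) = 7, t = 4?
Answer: -243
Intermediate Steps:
V = 9 (V = 4 - 1*(-5) = 4 + 5 = 9)
I(d) = 15*d*(9 + d) (I(d) = (d + 9)*(d + 14*d) = (9 + d)*(15*d) = 15*d*(9 + d))
v(J) = 1 - J/3 (v(J) = -4/3 + (7 - J)/3 = -4/3 + (7/3 - J/3) = 1 - J/3)
v(I(4)) - 1*(-16) = (1 - 5*4*(9 + 4)) - 1*(-16) = (1 - 5*4*13) + 16 = (1 - 1/3*780) + 16 = (1 - 260) + 16 = -259 + 16 = -243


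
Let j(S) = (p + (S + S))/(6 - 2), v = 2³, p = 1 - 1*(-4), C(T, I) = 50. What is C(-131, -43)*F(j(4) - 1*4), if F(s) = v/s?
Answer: -1600/3 ≈ -533.33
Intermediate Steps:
p = 5 (p = 1 + 4 = 5)
v = 8
j(S) = 5/4 + S/2 (j(S) = (5 + (S + S))/(6 - 2) = (5 + 2*S)/4 = (5 + 2*S)*(¼) = 5/4 + S/2)
F(s) = 8/s
C(-131, -43)*F(j(4) - 1*4) = 50*(8/((5/4 + (½)*4) - 1*4)) = 50*(8/((5/4 + 2) - 4)) = 50*(8/(13/4 - 4)) = 50*(8/(-¾)) = 50*(8*(-4/3)) = 50*(-32/3) = -1600/3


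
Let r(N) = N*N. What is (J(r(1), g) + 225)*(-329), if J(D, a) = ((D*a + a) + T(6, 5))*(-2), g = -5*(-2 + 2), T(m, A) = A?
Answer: -70735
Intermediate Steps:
g = 0 (g = -5*0 = 0)
r(N) = N²
J(D, a) = -10 - 2*a - 2*D*a (J(D, a) = ((D*a + a) + 5)*(-2) = ((a + D*a) + 5)*(-2) = (5 + a + D*a)*(-2) = -10 - 2*a - 2*D*a)
(J(r(1), g) + 225)*(-329) = ((-10 - 2*0 - 2*1²*0) + 225)*(-329) = ((-10 + 0 - 2*1*0) + 225)*(-329) = ((-10 + 0 + 0) + 225)*(-329) = (-10 + 225)*(-329) = 215*(-329) = -70735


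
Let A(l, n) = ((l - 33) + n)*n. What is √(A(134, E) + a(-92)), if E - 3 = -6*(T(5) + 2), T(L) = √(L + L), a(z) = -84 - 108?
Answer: √(-660 - 498*√10) ≈ 47.274*I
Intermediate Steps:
a(z) = -192
T(L) = √2*√L (T(L) = √(2*L) = √2*√L)
E = -9 - 6*√10 (E = 3 - 6*(√2*√5 + 2) = 3 - 6*(√10 + 2) = 3 - 6*(2 + √10) = 3 + (-12 - 6*√10) = -9 - 6*√10 ≈ -27.974)
A(l, n) = n*(-33 + l + n) (A(l, n) = ((-33 + l) + n)*n = (-33 + l + n)*n = n*(-33 + l + n))
√(A(134, E) + a(-92)) = √((-9 - 6*√10)*(-33 + 134 + (-9 - 6*√10)) - 192) = √((-9 - 6*√10)*(92 - 6*√10) - 192) = √(-192 + (-9 - 6*√10)*(92 - 6*√10))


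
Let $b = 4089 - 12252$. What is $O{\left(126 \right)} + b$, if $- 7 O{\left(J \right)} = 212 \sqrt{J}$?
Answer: $-8163 - \frac{636 \sqrt{14}}{7} \approx -8503.0$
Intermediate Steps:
$b = -8163$
$O{\left(J \right)} = - \frac{212 \sqrt{J}}{7}$
$O{\left(126 \right)} + b = - \frac{212 \sqrt{126}}{7} - 8163 = - \frac{212 \cdot 3 \sqrt{14}}{7} - 8163 = - \frac{636 \sqrt{14}}{7} - 8163 = -8163 - \frac{636 \sqrt{14}}{7}$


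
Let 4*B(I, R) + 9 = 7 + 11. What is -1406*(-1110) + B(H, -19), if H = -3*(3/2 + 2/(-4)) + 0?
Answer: 6242649/4 ≈ 1.5607e+6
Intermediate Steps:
H = -3 (H = -3*(3*(1/2) + 2*(-1/4)) + 0 = -3*(3/2 - 1/2) + 0 = -3*1 + 0 = -3 + 0 = -3)
B(I, R) = 9/4 (B(I, R) = -9/4 + (7 + 11)/4 = -9/4 + (1/4)*18 = -9/4 + 9/2 = 9/4)
-1406*(-1110) + B(H, -19) = -1406*(-1110) + 9/4 = 1560660 + 9/4 = 6242649/4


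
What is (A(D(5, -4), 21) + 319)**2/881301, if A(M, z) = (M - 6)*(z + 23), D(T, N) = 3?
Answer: 34969/881301 ≈ 0.039679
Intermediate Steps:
A(M, z) = (-6 + M)*(23 + z)
(A(D(5, -4), 21) + 319)**2/881301 = ((-138 - 6*21 + 23*3 + 3*21) + 319)**2/881301 = ((-138 - 126 + 69 + 63) + 319)**2*(1/881301) = (-132 + 319)**2*(1/881301) = 187**2*(1/881301) = 34969*(1/881301) = 34969/881301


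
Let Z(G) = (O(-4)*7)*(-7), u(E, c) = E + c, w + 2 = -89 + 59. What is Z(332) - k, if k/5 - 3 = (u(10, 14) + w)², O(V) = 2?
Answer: -433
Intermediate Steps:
w = -32 (w = -2 + (-89 + 59) = -2 - 30 = -32)
Z(G) = -98 (Z(G) = (2*7)*(-7) = 14*(-7) = -98)
k = 335 (k = 15 + 5*((10 + 14) - 32)² = 15 + 5*(24 - 32)² = 15 + 5*(-8)² = 15 + 5*64 = 15 + 320 = 335)
Z(332) - k = -98 - 1*335 = -98 - 335 = -433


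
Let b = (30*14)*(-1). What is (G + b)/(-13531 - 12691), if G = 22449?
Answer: -3147/3746 ≈ -0.84010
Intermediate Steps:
b = -420 (b = 420*(-1) = -420)
(G + b)/(-13531 - 12691) = (22449 - 420)/(-13531 - 12691) = 22029/(-26222) = 22029*(-1/26222) = -3147/3746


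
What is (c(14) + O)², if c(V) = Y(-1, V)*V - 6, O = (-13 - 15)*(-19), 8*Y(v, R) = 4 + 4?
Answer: 291600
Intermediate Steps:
Y(v, R) = 1 (Y(v, R) = (4 + 4)/8 = (⅛)*8 = 1)
O = 532 (O = -28*(-19) = 532)
c(V) = -6 + V (c(V) = 1*V - 6 = V - 6 = -6 + V)
(c(14) + O)² = ((-6 + 14) + 532)² = (8 + 532)² = 540² = 291600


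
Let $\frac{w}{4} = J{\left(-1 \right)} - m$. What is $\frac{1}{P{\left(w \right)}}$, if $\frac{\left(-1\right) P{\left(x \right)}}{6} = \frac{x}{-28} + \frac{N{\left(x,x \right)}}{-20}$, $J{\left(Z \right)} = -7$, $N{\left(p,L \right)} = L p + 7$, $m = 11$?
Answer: $\frac{70}{107931} \approx 0.00064856$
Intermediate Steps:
$N{\left(p,L \right)} = 7 + L p$
$w = -72$ ($w = 4 \left(-7 - 11\right) = 4 \left(-18\right) = -72$)
$P{\left(x \right)} = \frac{21}{10} + \frac{3 x^{2}}{10} + \frac{3 x}{14}$ ($P{\left(x \right)} = - 6 \left(\frac{x}{-28} + \frac{7 + x x}{-20}\right) = - 6 \left(x \left(- \frac{1}{28}\right) + \left(7 + x^{2}\right) \left(- \frac{1}{20}\right)\right) = - 6 \left(- \frac{x}{28} - \left(\frac{7}{20} + \frac{x^{2}}{20}\right)\right) = - 6 \left(- \frac{7}{20} - \frac{x^{2}}{20} - \frac{x}{28}\right) = \frac{21}{10} + \frac{3 x^{2}}{10} + \frac{3 x}{14}$)
$\frac{1}{P{\left(w \right)}} = \frac{1}{\frac{21}{10} + \frac{3 \left(-72\right)^{2}}{10} + \frac{3}{14} \left(-72\right)} = \frac{1}{\frac{21}{10} + \frac{3}{10} \cdot 5184 - \frac{108}{7}} = \frac{1}{\frac{21}{10} + \frac{7776}{5} - \frac{108}{7}} = \frac{1}{\frac{107931}{70}} = \frac{70}{107931}$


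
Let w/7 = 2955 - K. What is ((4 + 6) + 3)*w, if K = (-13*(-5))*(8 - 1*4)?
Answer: 245245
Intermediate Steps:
K = 260 (K = 65*(8 - 4) = 65*4 = 260)
w = 18865 (w = 7*(2955 - 1*260) = 7*(2955 - 260) = 7*2695 = 18865)
((4 + 6) + 3)*w = ((4 + 6) + 3)*18865 = (10 + 3)*18865 = 13*18865 = 245245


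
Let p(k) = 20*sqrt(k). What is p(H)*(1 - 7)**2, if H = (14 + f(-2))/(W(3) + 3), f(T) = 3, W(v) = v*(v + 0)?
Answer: 120*sqrt(51) ≈ 856.97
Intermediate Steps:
W(v) = v**2 (W(v) = v*v = v**2)
H = 17/12 (H = (14 + 3)/(3**2 + 3) = 17/(9 + 3) = 17/12 ≈ 1.4167)
p(H)*(1 - 7)**2 = (20*sqrt(17/12))*(1 - 7)**2 = (20*(sqrt(51)/6))*(-6)**2 = (10*sqrt(51)/3)*36 = 120*sqrt(51)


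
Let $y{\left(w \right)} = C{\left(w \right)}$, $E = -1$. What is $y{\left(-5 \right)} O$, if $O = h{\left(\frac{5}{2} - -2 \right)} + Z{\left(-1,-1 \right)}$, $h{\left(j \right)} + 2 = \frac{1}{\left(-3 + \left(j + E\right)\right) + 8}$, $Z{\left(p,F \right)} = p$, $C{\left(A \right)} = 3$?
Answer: $- \frac{147}{17} \approx -8.6471$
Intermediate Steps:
$y{\left(w \right)} = 3$
$h{\left(j \right)} = -2 + \frac{1}{4 + j}$ ($h{\left(j \right)} = -2 + \frac{1}{\left(-3 + \left(j - 1\right)\right) + 8} = -2 + \frac{1}{\left(-3 + \left(-1 + j\right)\right) + 8} = -2 + \frac{1}{\left(-4 + j\right) + 8} = -2 + \frac{1}{4 + j}$)
$O = - \frac{49}{17}$ ($O = \frac{-7 - 2 \left(\frac{5}{2} - -2\right)}{4 - \left(-2 - \frac{5}{2}\right)} - 1 = \frac{-7 - 2 \left(5 \cdot \frac{1}{2} + 2\right)}{4 + \left(5 \cdot \frac{1}{2} + 2\right)} - 1 = \frac{-7 - 2 \left(\frac{5}{2} + 2\right)}{4 + \left(\frac{5}{2} + 2\right)} - 1 = \frac{-7 - 9}{4 + \frac{9}{2}} - 1 = \frac{-7 - 9}{\frac{17}{2}} - 1 = \frac{2}{17} \left(-16\right) - 1 = - \frac{32}{17} - 1 = - \frac{49}{17} \approx -2.8824$)
$y{\left(-5 \right)} O = 3 \left(- \frac{49}{17}\right) = - \frac{147}{17}$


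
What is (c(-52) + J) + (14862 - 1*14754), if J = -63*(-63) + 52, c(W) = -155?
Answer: 3974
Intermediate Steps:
J = 4021 (J = 3969 + 52 = 4021)
(c(-52) + J) + (14862 - 1*14754) = (-155 + 4021) + (14862 - 1*14754) = 3866 + (14862 - 14754) = 3866 + 108 = 3974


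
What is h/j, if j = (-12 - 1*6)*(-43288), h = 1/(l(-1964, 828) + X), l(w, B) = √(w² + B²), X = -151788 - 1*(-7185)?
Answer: -16067/1809913245897904 - √283930/4072304803270284 ≈ -9.0081e-12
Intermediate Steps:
X = -144603 (X = -151788 + 7185 = -144603)
l(w, B) = √(B² + w²)
h = 1/(-144603 + 4*√283930) (h = 1/(√(828² + (-1964)²) - 144603) = 1/(√(685584 + 3857296) - 144603) = 1/(√4542880 - 144603) = 1/(4*√283930 - 144603) = 1/(-144603 + 4*√283930) ≈ -7.0189e-6)
j = 779184 (j = (-12 - 6)*(-43288) = -18*(-43288) = 779184)
h/j = (-144603/20905484729 - 4*√283930/20905484729)/779184 = (-144603/20905484729 - 4*√283930/20905484729)*(1/779184) = -16067/1809913245897904 - √283930/4072304803270284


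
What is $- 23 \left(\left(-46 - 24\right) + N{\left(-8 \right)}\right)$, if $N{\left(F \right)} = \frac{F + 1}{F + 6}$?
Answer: $\frac{3059}{2} \approx 1529.5$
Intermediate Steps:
$N{\left(F \right)} = \frac{1 + F}{6 + F}$
$- 23 \left(\left(-46 - 24\right) + N{\left(-8 \right)}\right) = - 23 \left(\left(-46 - 24\right) + \frac{1 - 8}{6 - 8}\right) = - 23 \left(\left(-46 - 24\right) + \frac{1}{-2} \left(-7\right)\right) = - 23 \left(-70 - - \frac{7}{2}\right) = - 23 \left(-70 + \frac{7}{2}\right) = \left(-23\right) \left(- \frac{133}{2}\right) = \frac{3059}{2}$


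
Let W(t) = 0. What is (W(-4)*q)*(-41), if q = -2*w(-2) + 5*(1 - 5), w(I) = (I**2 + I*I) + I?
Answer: 0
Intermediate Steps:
w(I) = I + 2*I**2 (w(I) = (I**2 + I**2) + I = 2*I**2 + I = I + 2*I**2)
q = -32 (q = -(-4)*(1 + 2*(-2)) + 5*(1 - 5) = -(-4)*(1 - 4) + 5*(-4) = -(-4)*(-3) - 20 = -2*6 - 20 = -12 - 20 = -32)
(W(-4)*q)*(-41) = (0*(-32))*(-41) = 0*(-41) = 0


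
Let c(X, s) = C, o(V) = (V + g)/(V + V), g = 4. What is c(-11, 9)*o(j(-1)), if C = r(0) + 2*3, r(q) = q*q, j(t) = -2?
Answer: -3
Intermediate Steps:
r(q) = q**2
o(V) = (4 + V)/(2*V) (o(V) = (V + 4)/(V + V) = (4 + V)/((2*V)) = (4 + V)*(1/(2*V)) = (4 + V)/(2*V))
C = 6 (C = 0**2 + 2*3 = 0 + 6 = 6)
c(X, s) = 6
c(-11, 9)*o(j(-1)) = 6*((1/2)*(4 - 2)/(-2)) = 6*((1/2)*(-1/2)*2) = 6*(-1/2) = -3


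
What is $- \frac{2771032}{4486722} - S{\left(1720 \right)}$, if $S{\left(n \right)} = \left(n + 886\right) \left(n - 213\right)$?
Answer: $- \frac{8810222925878}{2243361} \approx -3.9272 \cdot 10^{6}$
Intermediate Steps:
$S{\left(n \right)} = \left(-213 + n\right) \left(886 + n\right)$ ($S{\left(n \right)} = \left(886 + n\right) \left(-213 + n\right) = \left(-213 + n\right) \left(886 + n\right)$)
$- \frac{2771032}{4486722} - S{\left(1720 \right)} = - \frac{2771032}{4486722} - \left(-188718 + 1720^{2} + 673 \cdot 1720\right) = \left(-2771032\right) \frac{1}{4486722} - \left(-188718 + 2958400 + 1157560\right) = - \frac{1385516}{2243361} - 3927242 = - \frac{8810222925878}{2243361}$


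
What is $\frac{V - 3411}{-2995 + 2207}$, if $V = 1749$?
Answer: $\frac{831}{394} \approx 2.1091$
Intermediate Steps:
$\frac{V - 3411}{-2995 + 2207} = \frac{1749 - 3411}{-2995 + 2207} = - \frac{1662}{-788} = \left(-1662\right) \left(- \frac{1}{788}\right) = \frac{831}{394}$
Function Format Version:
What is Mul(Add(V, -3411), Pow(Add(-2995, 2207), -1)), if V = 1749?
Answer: Rational(831, 394) ≈ 2.1091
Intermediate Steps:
Mul(Add(V, -3411), Pow(Add(-2995, 2207), -1)) = Mul(Add(1749, -3411), Pow(Add(-2995, 2207), -1)) = Mul(-1662, Pow(-788, -1)) = Mul(-1662, Rational(-1, 788)) = Rational(831, 394)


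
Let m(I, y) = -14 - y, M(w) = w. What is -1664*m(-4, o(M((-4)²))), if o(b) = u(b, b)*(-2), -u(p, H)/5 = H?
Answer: 289536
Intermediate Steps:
u(p, H) = -5*H
o(b) = 10*b (o(b) = -5*b*(-2) = 10*b)
-1664*m(-4, o(M((-4)²))) = -1664*(-14 - 10*(-4)²) = -1664*(-14 - 10*16) = -1664*(-14 - 1*160) = -1664*(-14 - 160) = -1664*(-174) = 289536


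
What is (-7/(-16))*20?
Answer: 35/4 ≈ 8.7500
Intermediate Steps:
(-7/(-16))*20 = -1/16*(-7)*20 = (7/16)*20 = 35/4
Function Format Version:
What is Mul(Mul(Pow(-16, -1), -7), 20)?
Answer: Rational(35, 4) ≈ 8.7500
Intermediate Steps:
Mul(Mul(Pow(-16, -1), -7), 20) = Mul(Mul(Rational(-1, 16), -7), 20) = Mul(Rational(7, 16), 20) = Rational(35, 4)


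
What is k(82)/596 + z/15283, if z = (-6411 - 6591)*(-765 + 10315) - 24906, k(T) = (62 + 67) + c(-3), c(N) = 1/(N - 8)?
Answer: -407097116021/50097674 ≈ -8126.1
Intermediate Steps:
c(N) = 1/(-8 + N)
k(T) = 1418/11 (k(T) = (62 + 67) + 1/(-8 - 3) = 129 + 1/(-11) = 129 - 1/11 = 1418/11)
z = -124194006 (z = -13002*9550 - 24906 = -124169100 - 24906 = -124194006)
k(82)/596 + z/15283 = (1418/11)/596 - 124194006/15283 = (1418/11)*(1/596) - 124194006*1/15283 = 709/3278 - 124194006/15283 = -407097116021/50097674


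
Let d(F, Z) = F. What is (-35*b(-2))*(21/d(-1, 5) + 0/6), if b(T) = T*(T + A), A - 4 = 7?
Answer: -13230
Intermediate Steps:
A = 11 (A = 4 + 7 = 11)
b(T) = T*(11 + T) (b(T) = T*(T + 11) = T*(11 + T))
(-35*b(-2))*(21/d(-1, 5) + 0/6) = (-(-70)*(11 - 2))*(21/(-1) + 0/6) = (-(-70)*9)*(21*(-1) + 0*(1/6)) = (-35*(-18))*(-21 + 0) = 630*(-21) = -13230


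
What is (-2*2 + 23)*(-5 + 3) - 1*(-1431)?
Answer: 1393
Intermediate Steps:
(-2*2 + 23)*(-5 + 3) - 1*(-1431) = (-4 + 23)*(-2) + 1431 = 19*(-2) + 1431 = -38 + 1431 = 1393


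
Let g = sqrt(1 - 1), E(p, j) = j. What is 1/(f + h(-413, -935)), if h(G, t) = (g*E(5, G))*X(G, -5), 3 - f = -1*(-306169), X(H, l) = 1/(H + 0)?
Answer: -1/306166 ≈ -3.2662e-6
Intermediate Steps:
X(H, l) = 1/H
f = -306166 (f = 3 - (-1)*(-306169) = 3 - 1*306169 = 3 - 306169 = -306166)
g = 0 (g = sqrt(0) = 0)
h(G, t) = 0 (h(G, t) = (0*G)/G = 0/G = 0)
1/(f + h(-413, -935)) = 1/(-306166 + 0) = 1/(-306166) = -1/306166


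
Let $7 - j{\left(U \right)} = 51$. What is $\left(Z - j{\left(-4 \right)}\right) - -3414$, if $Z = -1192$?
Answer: $2266$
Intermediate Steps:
$j{\left(U \right)} = -44$ ($j{\left(U \right)} = 7 - 51 = -44$)
$\left(Z - j{\left(-4 \right)}\right) - -3414 = \left(-1192 - -44\right) - -3414 = \left(-1192 + 44\right) + 3414 = -1148 + 3414 = 2266$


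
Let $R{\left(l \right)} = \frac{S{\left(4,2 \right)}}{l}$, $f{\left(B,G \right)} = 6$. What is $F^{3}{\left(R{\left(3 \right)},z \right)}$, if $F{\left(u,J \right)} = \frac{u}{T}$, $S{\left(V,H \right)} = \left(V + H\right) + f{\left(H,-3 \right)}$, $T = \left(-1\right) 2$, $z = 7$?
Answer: $-8$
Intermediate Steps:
$T = -2$
$S{\left(V,H \right)} = 6 + H + V$ ($S{\left(V,H \right)} = \left(V + H\right) + 6 = \left(H + V\right) + 6 = 6 + H + V$)
$R{\left(l \right)} = \frac{12}{l}$ ($R{\left(l \right)} = \frac{6 + 2 + 4}{l} = \frac{12}{l}$)
$F{\left(u,J \right)} = - \frac{u}{2}$ ($F{\left(u,J \right)} = \frac{u}{-2} = u \left(- \frac{1}{2}\right) = - \frac{u}{2}$)
$F^{3}{\left(R{\left(3 \right)},z \right)} = \left(- \frac{12 \cdot \frac{1}{3}}{2}\right)^{3} = \left(\left(- \frac{1}{2}\right) 4\right)^{3} = \left(-2\right)^{3} = -8$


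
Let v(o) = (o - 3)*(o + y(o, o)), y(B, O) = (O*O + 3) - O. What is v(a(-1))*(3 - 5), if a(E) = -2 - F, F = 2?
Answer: 266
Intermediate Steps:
y(B, O) = 3 + O² - O (y(B, O) = (O² + 3) - O = (3 + O²) - O = 3 + O² - O)
a(E) = -4 (a(E) = -2 - 1*2 = -2 - 2 = -4)
v(o) = (-3 + o)*(3 + o²) (v(o) = (o - 3)*(o + (3 + o² - o)) = (-3 + o)*(3 + o²))
v(a(-1))*(3 - 5) = (-9 + (-4)³ - 3*(-4)² + 3*(-4))*(3 - 5) = (-9 - 64 - 3*16 - 12)*(-2) = (-9 - 64 - 48 - 12)*(-2) = -133*(-2) = 266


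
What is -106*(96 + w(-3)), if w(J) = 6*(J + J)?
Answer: -6360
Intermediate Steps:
w(J) = 12*J (w(J) = 6*(2*J) = 12*J)
-106*(96 + w(-3)) = -106*(96 + 12*(-3)) = -106*(96 - 36) = -106*60 = -6360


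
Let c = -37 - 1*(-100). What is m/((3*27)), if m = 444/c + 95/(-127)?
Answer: 16801/216027 ≈ 0.077773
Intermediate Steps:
c = 63 (c = -37 + 100 = 63)
m = 16801/2667 (m = 444/63 + 95/(-127) = 444*(1/63) + 95*(-1/127) = 148/21 - 95/127 = 16801/2667 ≈ 6.2996)
m/((3*27)) = 16801/(2667*((3*27))) = (16801/2667)/81 = (16801/2667)*(1/81) = 16801/216027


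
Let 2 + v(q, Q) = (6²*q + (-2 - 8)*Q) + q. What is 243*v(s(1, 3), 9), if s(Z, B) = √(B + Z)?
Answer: -4374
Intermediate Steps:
v(q, Q) = -2 - 10*Q + 37*q (v(q, Q) = -2 + ((6²*q + (-2 - 8)*Q) + q) = -2 + ((36*q - 10*Q) + q) = -2 + ((-10*Q + 36*q) + q) = -2 + (-10*Q + 37*q) = -2 - 10*Q + 37*q)
243*v(s(1, 3), 9) = 243*(-2 - 10*9 + 37*√(3 + 1)) = 243*(-2 - 90 + 37*√4) = 243*(-2 - 90 + 37*2) = 243*(-2 - 90 + 74) = 243*(-18) = -4374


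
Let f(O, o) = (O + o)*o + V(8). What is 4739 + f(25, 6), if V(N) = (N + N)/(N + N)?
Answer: 4926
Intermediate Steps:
V(N) = 1 (V(N) = (2*N)/((2*N)) = (2*N)*(1/(2*N)) = 1)
f(O, o) = 1 + o*(O + o) (f(O, o) = (O + o)*o + 1 = o*(O + o) + 1 = 1 + o*(O + o))
4739 + f(25, 6) = 4739 + (1 + 6**2 + 25*6) = 4739 + (1 + 36 + 150) = 4739 + 187 = 4926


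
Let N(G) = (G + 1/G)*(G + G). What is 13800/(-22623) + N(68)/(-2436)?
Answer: -40479925/9184938 ≈ -4.4072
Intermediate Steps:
N(G) = 2*G*(G + 1/G) (N(G) = (G + 1/G)*(2*G) = 2*G*(G + 1/G))
13800/(-22623) + N(68)/(-2436) = 13800/(-22623) + (2 + 2*68²)/(-2436) = 13800*(-1/22623) + (2 + 2*4624)*(-1/2436) = -4600/7541 + (2 + 9248)*(-1/2436) = -4600/7541 + 9250*(-1/2436) = -4600/7541 - 4625/1218 = -40479925/9184938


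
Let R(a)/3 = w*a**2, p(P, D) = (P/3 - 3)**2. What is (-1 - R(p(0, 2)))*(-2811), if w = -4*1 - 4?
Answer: -5461773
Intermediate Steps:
p(P, D) = (-3 + P/3)**2 (p(P, D) = (P*(1/3) - 3)**2 = (P/3 - 3)**2 = (-3 + P/3)**2)
w = -8 (w = -4 - 4 = -8)
R(a) = -24*a**2 (R(a) = 3*(-8*a**2) = -24*a**2)
(-1 - R(p(0, 2)))*(-2811) = (-1 - (-24)*((-9 + 0)**2/9)**2)*(-2811) = (-1 - (-24)*((1/9)*(-9)**2)**2)*(-2811) = (-1 - (-24)*((1/9)*81)**2)*(-2811) = (-1 - (-24)*9**2)*(-2811) = (-1 - (-24)*81)*(-2811) = (-1 - 1*(-1944))*(-2811) = (-1 + 1944)*(-2811) = 1943*(-2811) = -5461773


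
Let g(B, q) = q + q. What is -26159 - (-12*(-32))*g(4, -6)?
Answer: -21551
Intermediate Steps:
g(B, q) = 2*q
-26159 - (-12*(-32))*g(4, -6) = -26159 - (-12*(-32))*2*(-6) = -26159 - 384*(-12) = -26159 - 1*(-4608) = -26159 + 4608 = -21551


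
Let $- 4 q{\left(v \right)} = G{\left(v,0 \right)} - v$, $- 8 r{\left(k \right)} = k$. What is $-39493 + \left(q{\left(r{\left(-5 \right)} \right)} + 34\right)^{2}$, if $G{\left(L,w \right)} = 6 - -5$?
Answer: $- \frac{39430807}{1024} \approx -38507.0$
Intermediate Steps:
$G{\left(L,w \right)} = 11$ ($G{\left(L,w \right)} = 6 + 5 = 11$)
$r{\left(k \right)} = - \frac{k}{8}$
$q{\left(v \right)} = - \frac{11}{4} + \frac{v}{4}$ ($q{\left(v \right)} = - \frac{11 - v}{4} = - \frac{11}{4} + \frac{v}{4}$)
$-39493 + \left(q{\left(r{\left(-5 \right)} \right)} + 34\right)^{2} = -39493 + \left(\left(- \frac{11}{4} + \frac{\left(- \frac{1}{8}\right) \left(-5\right)}{4}\right) + 34\right)^{2} = -39493 + \left(\left(- \frac{11}{4} + \frac{1}{4} \cdot \frac{5}{8}\right) + 34\right)^{2} = -39493 + \left(\left(- \frac{11}{4} + \frac{5}{32}\right) + 34\right)^{2} = -39493 + \left(- \frac{83}{32} + 34\right)^{2} = -39493 + \left(\frac{1005}{32}\right)^{2} = -39493 + \frac{1010025}{1024} = - \frac{39430807}{1024}$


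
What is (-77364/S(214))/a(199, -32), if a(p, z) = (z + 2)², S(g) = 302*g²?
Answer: -2149/345759800 ≈ -6.2153e-6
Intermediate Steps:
a(p, z) = (2 + z)²
(-77364/S(214))/a(199, -32) = (-77364/(302*214²))/((2 - 32)²) = (-77364/(302*45796))/((-30)²) = -77364/13830392/900 = -77364*1/13830392*(1/900) = -19341/3457598*1/900 = -2149/345759800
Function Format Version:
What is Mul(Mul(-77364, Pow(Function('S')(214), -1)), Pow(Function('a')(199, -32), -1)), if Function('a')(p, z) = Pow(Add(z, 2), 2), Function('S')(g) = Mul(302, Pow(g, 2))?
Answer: Rational(-2149, 345759800) ≈ -6.2153e-6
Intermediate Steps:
Function('a')(p, z) = Pow(Add(2, z), 2)
Mul(Mul(-77364, Pow(Function('S')(214), -1)), Pow(Function('a')(199, -32), -1)) = Mul(Mul(-77364, Pow(Mul(302, Pow(214, 2)), -1)), Pow(Pow(Add(2, -32), 2), -1)) = Mul(Mul(-77364, Pow(Mul(302, 45796), -1)), Pow(Pow(-30, 2), -1)) = Mul(Mul(-77364, Pow(13830392, -1)), Pow(900, -1)) = Mul(Mul(-77364, Rational(1, 13830392)), Rational(1, 900)) = Mul(Rational(-19341, 3457598), Rational(1, 900)) = Rational(-2149, 345759800)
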